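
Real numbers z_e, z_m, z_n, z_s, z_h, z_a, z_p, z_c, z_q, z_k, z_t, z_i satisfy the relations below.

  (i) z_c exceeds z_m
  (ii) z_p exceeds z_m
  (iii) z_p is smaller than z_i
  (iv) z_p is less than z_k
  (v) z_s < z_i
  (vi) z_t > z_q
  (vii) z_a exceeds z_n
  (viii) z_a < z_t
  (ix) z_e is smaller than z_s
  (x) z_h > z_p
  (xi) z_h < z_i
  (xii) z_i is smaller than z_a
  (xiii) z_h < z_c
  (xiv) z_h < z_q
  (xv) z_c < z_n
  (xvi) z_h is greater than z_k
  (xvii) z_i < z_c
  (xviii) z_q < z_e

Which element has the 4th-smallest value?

z_h

Piecing the relations together gives one ordering: z_m < z_p < z_k < z_h < z_q < z_e < z_s < z_i < z_c < z_n < z_a < z_t.
Counting 4 from the smallest end gives z_h.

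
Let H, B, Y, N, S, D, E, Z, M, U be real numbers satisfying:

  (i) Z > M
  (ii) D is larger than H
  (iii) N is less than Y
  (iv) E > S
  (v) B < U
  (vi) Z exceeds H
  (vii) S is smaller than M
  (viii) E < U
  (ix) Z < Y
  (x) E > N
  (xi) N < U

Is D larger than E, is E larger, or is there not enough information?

Following every chain through D: below D we get H.
E is not reached, and no chain runs the other way from E to D.
So the given relations leave the order of D and E undetermined.

undetermined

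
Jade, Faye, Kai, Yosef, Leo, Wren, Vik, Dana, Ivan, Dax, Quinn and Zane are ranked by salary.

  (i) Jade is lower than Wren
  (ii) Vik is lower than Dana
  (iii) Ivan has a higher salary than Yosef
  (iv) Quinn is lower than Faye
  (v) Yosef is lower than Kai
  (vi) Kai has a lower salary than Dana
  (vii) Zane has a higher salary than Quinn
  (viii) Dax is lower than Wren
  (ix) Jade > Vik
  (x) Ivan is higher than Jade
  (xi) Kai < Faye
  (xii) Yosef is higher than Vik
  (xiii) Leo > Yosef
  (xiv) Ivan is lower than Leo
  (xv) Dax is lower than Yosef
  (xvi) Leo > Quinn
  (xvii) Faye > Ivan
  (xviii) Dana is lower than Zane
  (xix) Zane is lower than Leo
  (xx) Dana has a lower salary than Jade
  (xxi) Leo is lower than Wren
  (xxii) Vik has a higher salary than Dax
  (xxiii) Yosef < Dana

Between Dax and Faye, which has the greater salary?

Dax < Vik and Vik < Yosef give Dax < Yosef.
With Yosef < Kai: Dax < Vik < Yosef < Kai.
With Kai < Dana: Dax < Vik < Yosef < Kai < Dana.
With Dana < Jade: Dax < Vik < Yosef < Kai < Dana < Jade.
With Jade < Ivan: Dax < Vik < Yosef < Kai < Dana < Jade < Ivan.
Then Ivan < Faye extends the chain to Faye.
So Dax < Faye; Faye is the higher of the two.

Faye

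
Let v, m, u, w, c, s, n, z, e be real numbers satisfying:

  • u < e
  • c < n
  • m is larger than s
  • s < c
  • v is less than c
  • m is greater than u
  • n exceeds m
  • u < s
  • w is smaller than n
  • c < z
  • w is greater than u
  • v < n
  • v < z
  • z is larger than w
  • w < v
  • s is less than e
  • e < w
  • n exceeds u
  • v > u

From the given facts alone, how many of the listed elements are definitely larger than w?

From w the given relations immediately reach v, n, z.
From those, c — 4 in total.
Nothing else is reachable above w; 4 in all.

4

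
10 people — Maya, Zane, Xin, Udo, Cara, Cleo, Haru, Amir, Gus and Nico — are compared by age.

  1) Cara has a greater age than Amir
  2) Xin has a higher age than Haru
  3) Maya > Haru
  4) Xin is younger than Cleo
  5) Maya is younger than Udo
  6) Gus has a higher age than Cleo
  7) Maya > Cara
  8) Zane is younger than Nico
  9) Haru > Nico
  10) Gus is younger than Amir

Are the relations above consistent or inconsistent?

The single ordering Zane < Nico < Haru < Xin < Cleo < Gus < Amir < Cara < Maya < Udo satisfies every listed relation, so no contradiction arises.

consistent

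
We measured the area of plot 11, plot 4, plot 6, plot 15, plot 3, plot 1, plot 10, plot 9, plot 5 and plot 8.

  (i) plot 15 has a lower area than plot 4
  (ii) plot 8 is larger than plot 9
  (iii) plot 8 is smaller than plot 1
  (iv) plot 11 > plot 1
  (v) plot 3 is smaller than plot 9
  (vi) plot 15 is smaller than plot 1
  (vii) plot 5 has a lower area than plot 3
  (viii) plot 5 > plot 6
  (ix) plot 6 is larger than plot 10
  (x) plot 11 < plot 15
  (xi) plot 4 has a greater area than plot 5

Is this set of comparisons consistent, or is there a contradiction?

We have plot 15 < plot 1 stated directly, yet also plot 1 < plot 11 < plot 15 by chaining the others — so plot 1 < plot 15. Contradiction.

inconsistent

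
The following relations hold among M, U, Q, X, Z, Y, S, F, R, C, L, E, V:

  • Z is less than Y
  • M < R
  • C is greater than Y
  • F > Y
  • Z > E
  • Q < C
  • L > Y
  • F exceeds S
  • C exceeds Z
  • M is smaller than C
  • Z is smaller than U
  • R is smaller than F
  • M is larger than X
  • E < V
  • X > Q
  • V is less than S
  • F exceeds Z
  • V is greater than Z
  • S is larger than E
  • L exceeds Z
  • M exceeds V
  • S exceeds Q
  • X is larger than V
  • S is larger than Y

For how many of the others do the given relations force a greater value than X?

The elements the relations force above X are M, C, R, F — no chain reaches any other.
That is 4.

4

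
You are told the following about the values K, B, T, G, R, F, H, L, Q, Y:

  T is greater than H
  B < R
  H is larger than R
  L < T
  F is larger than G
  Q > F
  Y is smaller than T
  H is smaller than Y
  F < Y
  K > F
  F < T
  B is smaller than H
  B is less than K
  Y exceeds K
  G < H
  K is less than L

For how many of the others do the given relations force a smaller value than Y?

Directly below Y: F, K, H.
One step further: G, B, R (6 so far).
Nothing else is reachable below Y; 6 in all.

6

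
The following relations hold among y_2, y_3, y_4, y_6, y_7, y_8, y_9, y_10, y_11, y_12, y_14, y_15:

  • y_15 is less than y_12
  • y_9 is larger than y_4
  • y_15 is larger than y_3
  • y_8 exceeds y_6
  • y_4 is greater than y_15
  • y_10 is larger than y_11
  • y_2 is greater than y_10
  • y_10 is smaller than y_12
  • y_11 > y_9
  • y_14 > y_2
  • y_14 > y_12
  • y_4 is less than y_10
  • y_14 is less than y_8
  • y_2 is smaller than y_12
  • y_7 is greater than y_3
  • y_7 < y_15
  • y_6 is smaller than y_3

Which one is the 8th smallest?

Piecing the relations together gives one ordering: y_6 < y_3 < y_7 < y_15 < y_4 < y_9 < y_11 < y_10 < y_2 < y_12 < y_14 < y_8.
The 8th smallest is y_10.

y_10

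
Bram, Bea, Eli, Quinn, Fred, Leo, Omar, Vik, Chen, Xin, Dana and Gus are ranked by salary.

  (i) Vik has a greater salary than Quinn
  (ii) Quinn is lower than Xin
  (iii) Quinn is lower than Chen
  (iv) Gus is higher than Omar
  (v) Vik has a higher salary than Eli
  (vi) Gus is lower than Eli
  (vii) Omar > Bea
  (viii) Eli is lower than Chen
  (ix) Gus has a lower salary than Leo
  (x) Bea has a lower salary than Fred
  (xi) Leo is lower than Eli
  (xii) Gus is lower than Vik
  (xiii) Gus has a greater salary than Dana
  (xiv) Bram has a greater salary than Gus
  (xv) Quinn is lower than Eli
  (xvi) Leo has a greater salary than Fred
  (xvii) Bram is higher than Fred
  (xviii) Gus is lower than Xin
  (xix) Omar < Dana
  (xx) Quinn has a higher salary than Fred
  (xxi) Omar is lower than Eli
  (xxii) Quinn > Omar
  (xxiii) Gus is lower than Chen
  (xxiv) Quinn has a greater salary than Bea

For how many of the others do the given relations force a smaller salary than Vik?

Directly below Vik: Gus, Quinn, Eli.
One step further: Bea, Omar, Dana, Fred, Leo (8 so far).
Nothing else is reachable below Vik; 8 in all.

8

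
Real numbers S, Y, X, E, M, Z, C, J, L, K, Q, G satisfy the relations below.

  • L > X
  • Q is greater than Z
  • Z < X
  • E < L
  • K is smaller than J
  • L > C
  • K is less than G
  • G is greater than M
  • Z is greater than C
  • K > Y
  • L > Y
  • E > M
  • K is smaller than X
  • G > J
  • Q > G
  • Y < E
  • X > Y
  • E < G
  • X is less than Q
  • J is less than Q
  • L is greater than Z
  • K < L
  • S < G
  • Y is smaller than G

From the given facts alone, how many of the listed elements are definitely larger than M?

Directly above M: E, G.
One step further: L, Q (4 so far).
Nothing else is reachable above M; 4 in all.

4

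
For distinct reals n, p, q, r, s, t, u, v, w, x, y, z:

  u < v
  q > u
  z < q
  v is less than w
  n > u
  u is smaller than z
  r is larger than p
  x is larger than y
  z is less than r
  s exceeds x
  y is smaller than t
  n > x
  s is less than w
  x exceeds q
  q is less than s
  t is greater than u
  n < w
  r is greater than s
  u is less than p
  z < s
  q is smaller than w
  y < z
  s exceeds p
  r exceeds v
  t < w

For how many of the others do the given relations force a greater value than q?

From q the given relations immediately reach x, s, w.
From those, r, n — 5 in total.
No other element is forced above q by the given relations, so the count is 5.

5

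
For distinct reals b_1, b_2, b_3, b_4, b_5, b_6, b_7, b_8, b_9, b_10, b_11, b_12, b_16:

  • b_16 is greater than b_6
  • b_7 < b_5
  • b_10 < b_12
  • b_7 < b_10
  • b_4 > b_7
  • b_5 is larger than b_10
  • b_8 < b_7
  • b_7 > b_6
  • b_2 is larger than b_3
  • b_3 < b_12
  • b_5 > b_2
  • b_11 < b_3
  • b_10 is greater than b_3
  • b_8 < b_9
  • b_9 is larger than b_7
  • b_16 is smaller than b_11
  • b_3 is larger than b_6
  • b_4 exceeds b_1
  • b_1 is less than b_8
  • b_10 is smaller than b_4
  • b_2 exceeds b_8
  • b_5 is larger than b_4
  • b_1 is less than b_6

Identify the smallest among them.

b_1

b_6 is not least since b_1 < b_6; b_8 is not least since b_1 < b_8; b_7 is not least since b_6 < b_7; b_16 is not least since b_6 < b_16; b_11 is not least since b_16 < b_11; b_3 is not least since b_6 < b_3; b_10 is not least since b_7 < b_10; b_4 is not least since b_1 < b_4; b_12 is not least since b_10 < b_12; b_2 is not least since b_8 < b_2; b_9 is not least since b_8 < b_9; b_5 is not least since b_4 < b_5.
Only b_1 has nothing below it, so b_1 is the smallest.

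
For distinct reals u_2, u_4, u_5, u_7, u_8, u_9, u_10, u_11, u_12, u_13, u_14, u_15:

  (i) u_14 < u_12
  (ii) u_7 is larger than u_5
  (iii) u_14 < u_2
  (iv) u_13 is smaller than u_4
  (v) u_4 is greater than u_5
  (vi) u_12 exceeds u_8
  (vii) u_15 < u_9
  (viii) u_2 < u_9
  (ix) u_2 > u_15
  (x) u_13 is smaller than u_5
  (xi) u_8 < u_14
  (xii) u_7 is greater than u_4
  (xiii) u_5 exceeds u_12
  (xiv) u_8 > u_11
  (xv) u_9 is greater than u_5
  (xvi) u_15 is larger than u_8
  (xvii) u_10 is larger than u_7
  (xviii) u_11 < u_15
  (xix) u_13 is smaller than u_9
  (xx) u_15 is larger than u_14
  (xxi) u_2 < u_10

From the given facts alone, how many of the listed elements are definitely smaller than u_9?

8

The elements the relations force below u_9 are u_11, u_8, u_14, u_15, u_12, u_13, u_5, u_2 — no chain reaches any other.
That is 8.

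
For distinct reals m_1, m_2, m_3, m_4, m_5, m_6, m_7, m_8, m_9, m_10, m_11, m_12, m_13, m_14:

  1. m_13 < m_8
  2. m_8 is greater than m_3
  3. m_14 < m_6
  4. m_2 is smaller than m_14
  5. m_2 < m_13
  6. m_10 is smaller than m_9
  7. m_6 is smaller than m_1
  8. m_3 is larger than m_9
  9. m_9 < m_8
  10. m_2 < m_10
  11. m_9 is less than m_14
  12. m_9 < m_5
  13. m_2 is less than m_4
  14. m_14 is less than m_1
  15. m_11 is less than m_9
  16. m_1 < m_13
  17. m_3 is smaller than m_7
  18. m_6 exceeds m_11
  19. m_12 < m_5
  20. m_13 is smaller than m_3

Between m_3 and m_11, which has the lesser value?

m_11

m_11 < m_9 and m_9 < m_14 give m_11 < m_14.
Then m_14 < m_6 extends the chain to m_6.
Then m_6 < m_1 extends the chain to m_1.
Then m_1 < m_13 extends the chain to m_13.
Then m_13 < m_3 extends the chain to m_3.
So m_11 < m_3; m_11 is the smaller of the two.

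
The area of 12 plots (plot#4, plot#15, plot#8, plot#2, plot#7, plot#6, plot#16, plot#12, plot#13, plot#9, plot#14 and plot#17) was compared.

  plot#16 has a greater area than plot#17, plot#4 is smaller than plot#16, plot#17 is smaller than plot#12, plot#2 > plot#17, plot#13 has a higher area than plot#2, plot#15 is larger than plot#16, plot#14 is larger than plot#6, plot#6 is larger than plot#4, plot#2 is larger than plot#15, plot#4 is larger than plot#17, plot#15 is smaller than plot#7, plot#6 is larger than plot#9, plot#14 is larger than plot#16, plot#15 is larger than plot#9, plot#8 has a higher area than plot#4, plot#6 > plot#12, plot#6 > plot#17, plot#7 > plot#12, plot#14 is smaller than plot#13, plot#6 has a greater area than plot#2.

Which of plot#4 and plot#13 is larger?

plot#13

The relevant relations are plot#4 < plot#16; plot#16 < plot#15; plot#15 < plot#2; plot#2 < plot#6; plot#6 < plot#14; plot#14 < plot#13.
Together: plot#4 < plot#16 < plot#15 < plot#2 < plot#6 < plot#14 < plot#13.
So plot#4 < plot#13; plot#13 is the larger of the two.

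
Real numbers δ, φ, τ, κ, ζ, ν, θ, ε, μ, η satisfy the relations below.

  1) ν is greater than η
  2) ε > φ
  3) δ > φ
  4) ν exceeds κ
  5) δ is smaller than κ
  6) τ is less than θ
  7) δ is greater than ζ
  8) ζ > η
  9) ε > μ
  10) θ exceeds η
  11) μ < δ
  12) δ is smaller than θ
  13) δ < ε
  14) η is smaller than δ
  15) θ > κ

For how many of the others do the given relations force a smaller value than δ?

From δ the given relations immediately reach μ, η, ζ, φ.
Nothing else is reachable below δ; 4 in all.

4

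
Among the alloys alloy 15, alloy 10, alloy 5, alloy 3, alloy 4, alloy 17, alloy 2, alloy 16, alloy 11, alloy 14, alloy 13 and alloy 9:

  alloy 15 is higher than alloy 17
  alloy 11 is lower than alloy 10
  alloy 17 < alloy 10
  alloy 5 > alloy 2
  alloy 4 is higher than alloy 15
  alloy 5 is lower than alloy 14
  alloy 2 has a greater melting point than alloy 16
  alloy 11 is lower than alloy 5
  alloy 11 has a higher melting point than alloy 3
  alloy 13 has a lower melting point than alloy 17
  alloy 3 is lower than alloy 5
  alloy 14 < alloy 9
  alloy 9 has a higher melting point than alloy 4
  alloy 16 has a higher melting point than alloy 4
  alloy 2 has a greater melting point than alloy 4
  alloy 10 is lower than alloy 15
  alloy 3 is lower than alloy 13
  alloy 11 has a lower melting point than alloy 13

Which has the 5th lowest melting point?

alloy 10

Chaining the given pairs: alloy 3 < alloy 11 < alloy 13 < alloy 17 < alloy 10 < alloy 15 < alloy 4 < alloy 16 < alloy 2 < alloy 5 < alloy 14 < alloy 9.
Counting 5 from the smallest end gives alloy 10.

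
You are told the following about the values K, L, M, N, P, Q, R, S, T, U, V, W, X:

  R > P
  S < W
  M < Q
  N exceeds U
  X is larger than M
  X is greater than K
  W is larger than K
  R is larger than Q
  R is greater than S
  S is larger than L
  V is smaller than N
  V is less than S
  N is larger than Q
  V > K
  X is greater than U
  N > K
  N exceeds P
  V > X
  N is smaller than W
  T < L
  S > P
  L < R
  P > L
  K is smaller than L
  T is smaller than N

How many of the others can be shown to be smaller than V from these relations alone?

4

From V the given relations immediately reach K, X.
From those, M, U — 4 in total.
No other element is forced below V by the given relations, so the count is 4.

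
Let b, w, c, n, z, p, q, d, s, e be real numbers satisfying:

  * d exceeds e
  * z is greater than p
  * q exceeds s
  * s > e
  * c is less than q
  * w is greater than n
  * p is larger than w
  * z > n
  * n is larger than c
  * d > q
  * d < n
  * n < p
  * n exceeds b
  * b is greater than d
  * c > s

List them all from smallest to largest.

Nothing is placed below e, so it is least; from there e < s; s < c; c < q; q < d; d < b; b < n; n < w; w < p; p < z, each given directly.

e < s < c < q < d < b < n < w < p < z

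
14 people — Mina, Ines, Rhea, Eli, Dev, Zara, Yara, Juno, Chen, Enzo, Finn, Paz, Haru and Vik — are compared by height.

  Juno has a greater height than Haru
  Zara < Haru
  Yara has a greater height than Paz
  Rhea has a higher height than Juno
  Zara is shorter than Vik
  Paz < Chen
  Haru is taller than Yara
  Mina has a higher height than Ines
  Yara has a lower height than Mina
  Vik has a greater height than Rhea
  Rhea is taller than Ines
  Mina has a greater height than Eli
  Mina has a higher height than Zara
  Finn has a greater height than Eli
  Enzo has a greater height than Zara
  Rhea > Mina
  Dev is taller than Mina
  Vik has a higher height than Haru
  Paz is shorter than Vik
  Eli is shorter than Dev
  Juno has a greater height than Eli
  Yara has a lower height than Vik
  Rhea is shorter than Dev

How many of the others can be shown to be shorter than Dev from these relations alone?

The elements the relations force below Dev are Paz, Eli, Zara, Ines, Yara, Haru, Juno, Mina, Rhea — no chain reaches any other.
That is 9.

9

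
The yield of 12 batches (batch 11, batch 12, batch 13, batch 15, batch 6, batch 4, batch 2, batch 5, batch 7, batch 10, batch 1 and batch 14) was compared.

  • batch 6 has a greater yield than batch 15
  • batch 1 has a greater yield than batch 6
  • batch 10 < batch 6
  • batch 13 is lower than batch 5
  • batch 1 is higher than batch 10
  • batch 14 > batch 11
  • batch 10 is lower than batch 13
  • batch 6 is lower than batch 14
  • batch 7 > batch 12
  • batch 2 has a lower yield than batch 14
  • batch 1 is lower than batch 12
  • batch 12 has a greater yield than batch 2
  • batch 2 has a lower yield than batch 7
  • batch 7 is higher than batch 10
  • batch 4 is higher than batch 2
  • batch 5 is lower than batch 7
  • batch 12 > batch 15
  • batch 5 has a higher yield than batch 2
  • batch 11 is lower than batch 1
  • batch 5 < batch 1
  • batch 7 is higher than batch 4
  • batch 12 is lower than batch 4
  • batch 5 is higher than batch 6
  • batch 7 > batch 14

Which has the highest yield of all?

Chaining downward from batch 7: directly below it, batch 10, batch 2, batch 5, batch 12, batch 4, batch 14; then batch 15, batch 13, batch 6, batch 11, batch 1.
That covers every other element, and nothing is given above batch 7, so batch 7 is the highest yield.

batch 7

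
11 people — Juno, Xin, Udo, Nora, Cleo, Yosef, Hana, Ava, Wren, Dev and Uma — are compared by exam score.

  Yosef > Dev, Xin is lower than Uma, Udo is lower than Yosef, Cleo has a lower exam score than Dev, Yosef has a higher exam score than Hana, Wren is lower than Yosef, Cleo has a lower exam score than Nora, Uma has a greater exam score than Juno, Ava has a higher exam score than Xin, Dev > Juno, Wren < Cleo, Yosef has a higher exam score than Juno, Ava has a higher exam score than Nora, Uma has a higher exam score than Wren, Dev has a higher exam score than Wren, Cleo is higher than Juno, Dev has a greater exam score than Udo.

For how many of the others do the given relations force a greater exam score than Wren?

The elements the relations force above Wren are Cleo, Uma, Nora, Ava, Dev, Yosef — no chain reaches any other.
That is 6.

6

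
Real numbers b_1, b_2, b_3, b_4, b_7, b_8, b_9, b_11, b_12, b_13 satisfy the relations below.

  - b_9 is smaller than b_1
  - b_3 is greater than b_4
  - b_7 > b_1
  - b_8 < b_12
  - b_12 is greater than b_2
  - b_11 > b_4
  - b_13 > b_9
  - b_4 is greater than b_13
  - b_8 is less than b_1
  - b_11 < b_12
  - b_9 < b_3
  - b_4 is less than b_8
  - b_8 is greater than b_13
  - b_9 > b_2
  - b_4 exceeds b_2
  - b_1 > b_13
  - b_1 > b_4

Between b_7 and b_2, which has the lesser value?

Chaining the given relations: b_2 < b_9 < b_13 < b_4 < b_8 < b_1 < b_7.
So b_2 < b_7; b_2 is the smaller of the two.

b_2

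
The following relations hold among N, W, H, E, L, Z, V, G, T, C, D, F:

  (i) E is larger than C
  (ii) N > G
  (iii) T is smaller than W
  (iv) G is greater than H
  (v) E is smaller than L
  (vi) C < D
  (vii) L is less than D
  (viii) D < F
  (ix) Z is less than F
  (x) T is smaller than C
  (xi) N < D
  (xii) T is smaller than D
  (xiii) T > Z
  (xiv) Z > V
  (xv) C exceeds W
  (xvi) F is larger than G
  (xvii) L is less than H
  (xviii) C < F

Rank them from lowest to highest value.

The consecutive links are each given: V < Z; Z < T; T < W; W < C; C < E; E < L; L < H; H < G; G < N; N < D; D < F.

V < Z < T < W < C < E < L < H < G < N < D < F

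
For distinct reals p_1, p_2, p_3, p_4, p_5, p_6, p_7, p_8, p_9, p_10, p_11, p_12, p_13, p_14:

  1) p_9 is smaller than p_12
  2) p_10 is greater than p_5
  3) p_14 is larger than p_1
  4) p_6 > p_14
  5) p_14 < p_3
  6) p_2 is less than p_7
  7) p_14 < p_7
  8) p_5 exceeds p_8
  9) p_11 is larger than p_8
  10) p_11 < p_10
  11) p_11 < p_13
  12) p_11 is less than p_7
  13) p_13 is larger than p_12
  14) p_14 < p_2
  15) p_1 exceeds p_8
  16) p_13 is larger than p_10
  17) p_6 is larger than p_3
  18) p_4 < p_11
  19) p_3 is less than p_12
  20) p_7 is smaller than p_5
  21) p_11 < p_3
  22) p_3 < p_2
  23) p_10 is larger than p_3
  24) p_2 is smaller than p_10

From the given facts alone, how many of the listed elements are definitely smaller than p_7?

Directly below p_7: p_14, p_11, p_2.
One step further: p_8, p_1, p_4, p_3 (7 so far).
No other element is forced below p_7 by the given relations, so the count is 7.

7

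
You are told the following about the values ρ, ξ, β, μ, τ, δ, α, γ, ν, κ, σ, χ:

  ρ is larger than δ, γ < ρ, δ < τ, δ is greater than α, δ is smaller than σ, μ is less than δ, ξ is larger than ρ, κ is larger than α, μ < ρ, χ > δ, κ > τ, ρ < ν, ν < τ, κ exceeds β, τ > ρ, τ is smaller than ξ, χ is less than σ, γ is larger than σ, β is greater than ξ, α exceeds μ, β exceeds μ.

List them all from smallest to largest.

μ < α < δ < χ < σ < γ < ρ < ν < τ < ξ < β < κ

Each adjacent pair is fixed by a given relation: μ < α; α < δ; δ < χ; χ < σ; σ < γ; γ < ρ; ρ < ν; ν < τ; τ < ξ; ξ < β; β < κ. Chaining them end to end gives the full order.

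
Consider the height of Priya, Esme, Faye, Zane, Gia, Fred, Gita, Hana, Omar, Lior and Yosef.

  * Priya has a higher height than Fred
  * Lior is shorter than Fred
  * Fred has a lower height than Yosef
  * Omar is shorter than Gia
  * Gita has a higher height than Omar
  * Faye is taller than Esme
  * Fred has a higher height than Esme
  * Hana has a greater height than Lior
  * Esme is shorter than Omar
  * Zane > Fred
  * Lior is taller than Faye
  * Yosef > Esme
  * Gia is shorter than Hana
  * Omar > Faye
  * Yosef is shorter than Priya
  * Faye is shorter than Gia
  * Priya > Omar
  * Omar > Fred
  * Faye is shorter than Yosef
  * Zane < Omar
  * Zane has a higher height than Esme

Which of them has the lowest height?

Esme

Chaining upward from Esme: directly above it, Faye, Fred, Zane, Yosef, Omar; then Lior, Gia, Priya, Gita; then Hana.
That covers every other element, and nothing is given below Esme, so Esme is the lowest height.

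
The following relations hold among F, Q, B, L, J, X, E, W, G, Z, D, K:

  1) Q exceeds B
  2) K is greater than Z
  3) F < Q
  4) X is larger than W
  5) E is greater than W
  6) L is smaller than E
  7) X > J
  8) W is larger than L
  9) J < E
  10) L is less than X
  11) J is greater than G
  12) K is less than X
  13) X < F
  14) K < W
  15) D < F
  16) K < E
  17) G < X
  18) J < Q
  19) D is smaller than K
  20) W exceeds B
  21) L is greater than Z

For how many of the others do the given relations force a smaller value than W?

From W the given relations immediately reach K, B, L.
From those, D, Z — 5 in total.
Nothing else is reachable below W; 5 in all.

5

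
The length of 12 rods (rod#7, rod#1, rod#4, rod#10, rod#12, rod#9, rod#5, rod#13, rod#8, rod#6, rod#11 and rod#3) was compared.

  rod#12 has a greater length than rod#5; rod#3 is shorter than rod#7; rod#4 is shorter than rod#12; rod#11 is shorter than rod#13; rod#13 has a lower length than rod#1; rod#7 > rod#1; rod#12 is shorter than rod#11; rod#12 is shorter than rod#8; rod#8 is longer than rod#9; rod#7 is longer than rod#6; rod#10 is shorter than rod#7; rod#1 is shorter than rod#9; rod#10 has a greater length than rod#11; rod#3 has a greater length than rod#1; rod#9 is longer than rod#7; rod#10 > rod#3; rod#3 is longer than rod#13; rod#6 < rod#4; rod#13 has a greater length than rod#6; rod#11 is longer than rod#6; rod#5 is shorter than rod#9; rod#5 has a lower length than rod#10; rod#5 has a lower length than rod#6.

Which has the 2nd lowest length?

rod#6

Piecing the relations together gives one ordering: rod#5 < rod#6 < rod#4 < rod#12 < rod#11 < rod#13 < rod#1 < rod#3 < rod#10 < rod#7 < rod#9 < rod#8.
Counting 2 from the smallest end gives rod#6.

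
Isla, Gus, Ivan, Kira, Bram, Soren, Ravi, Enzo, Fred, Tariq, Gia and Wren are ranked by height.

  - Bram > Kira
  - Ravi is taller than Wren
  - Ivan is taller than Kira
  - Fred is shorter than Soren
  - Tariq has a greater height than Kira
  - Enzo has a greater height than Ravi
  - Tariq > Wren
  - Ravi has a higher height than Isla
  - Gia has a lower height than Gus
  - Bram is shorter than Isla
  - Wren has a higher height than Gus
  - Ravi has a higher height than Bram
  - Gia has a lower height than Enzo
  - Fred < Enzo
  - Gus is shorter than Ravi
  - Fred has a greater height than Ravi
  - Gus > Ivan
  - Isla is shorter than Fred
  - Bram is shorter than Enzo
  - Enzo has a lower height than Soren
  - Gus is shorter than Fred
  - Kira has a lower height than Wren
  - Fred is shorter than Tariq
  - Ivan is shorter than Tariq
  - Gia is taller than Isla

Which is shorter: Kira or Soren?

Kira

Following the relations from Kira: Kira < Bram < Isla < Gia < Gus < Wren < Ravi < Fred < Enzo < Soren.
So Kira < Soren; Kira is the shorter of the two.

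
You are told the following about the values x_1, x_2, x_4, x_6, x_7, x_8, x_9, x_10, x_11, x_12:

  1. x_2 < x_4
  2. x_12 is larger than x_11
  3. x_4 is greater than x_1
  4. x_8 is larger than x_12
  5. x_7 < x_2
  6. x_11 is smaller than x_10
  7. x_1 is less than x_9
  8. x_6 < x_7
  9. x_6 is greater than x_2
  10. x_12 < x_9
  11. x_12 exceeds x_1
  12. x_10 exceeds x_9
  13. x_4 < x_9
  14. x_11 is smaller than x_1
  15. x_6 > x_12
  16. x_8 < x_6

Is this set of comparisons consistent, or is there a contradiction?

inconsistent

We have x_2 < x_6 stated directly, yet also x_6 < x_7 < x_2 by chaining the others — so x_6 < x_2. Contradiction.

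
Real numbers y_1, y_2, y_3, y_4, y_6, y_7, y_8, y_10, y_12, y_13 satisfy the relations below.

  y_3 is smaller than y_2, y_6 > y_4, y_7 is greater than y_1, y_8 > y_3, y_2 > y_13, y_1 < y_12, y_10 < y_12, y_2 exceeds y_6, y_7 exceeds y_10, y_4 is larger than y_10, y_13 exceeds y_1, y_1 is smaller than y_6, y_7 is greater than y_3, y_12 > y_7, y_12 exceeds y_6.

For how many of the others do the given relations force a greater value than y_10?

5

The elements the relations force above y_10 are y_4, y_7, y_6, y_12, y_2 — no chain reaches any other.
That is 5.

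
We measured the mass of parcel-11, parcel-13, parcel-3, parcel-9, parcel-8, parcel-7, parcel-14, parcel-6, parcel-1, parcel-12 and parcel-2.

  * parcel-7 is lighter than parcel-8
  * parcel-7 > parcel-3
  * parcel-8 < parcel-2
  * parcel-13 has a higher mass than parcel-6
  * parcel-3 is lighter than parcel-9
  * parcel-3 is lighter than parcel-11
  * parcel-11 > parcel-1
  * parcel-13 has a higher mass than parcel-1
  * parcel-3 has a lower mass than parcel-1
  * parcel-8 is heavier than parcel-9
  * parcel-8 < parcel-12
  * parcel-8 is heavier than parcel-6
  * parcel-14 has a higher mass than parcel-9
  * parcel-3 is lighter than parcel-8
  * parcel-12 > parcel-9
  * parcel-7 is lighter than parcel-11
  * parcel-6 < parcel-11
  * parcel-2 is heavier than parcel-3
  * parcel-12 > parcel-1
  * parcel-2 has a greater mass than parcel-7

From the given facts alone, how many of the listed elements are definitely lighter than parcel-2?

The elements the relations force below parcel-2 are parcel-3, parcel-6, parcel-9, parcel-7, parcel-8 — no chain reaches any other.
That is 5.

5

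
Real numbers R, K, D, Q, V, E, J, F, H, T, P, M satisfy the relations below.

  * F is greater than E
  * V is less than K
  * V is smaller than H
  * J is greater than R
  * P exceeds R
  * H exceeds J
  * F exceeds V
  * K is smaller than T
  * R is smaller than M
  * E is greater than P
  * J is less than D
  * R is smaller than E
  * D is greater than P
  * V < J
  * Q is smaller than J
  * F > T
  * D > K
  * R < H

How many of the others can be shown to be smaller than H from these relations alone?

Directly below H: V, R, J.
One step further: Q (4 so far).
No other element is forced below H by the given relations, so the count is 4.

4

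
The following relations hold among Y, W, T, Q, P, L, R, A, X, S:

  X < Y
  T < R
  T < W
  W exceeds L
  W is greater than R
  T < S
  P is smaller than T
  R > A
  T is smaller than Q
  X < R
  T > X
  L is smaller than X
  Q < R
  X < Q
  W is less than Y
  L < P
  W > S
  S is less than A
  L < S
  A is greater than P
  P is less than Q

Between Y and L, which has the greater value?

Y

Following the relations from L: L < X < T < S < A < R < W < Y.
So L < Y; Y is the larger of the two.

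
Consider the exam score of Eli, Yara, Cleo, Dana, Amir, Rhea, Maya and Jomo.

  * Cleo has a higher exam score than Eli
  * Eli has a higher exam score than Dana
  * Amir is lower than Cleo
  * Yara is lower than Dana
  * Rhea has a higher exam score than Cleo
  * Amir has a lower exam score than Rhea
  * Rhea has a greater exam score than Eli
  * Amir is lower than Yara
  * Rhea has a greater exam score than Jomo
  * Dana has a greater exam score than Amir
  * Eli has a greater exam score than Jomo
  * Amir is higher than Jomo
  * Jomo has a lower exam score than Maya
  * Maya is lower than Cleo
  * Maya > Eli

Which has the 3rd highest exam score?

Chaining the given pairs: Jomo < Amir < Yara < Dana < Eli < Maya < Cleo < Rhea.
The 3rd largest is Maya.

Maya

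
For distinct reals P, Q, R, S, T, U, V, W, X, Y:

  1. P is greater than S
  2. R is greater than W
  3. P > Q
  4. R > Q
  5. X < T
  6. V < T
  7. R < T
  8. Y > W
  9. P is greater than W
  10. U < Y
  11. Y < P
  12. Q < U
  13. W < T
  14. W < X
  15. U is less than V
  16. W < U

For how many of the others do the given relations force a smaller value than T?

The elements the relations force below T are Q, W, U, R, V, X — no chain reaches any other.
That is 6.

6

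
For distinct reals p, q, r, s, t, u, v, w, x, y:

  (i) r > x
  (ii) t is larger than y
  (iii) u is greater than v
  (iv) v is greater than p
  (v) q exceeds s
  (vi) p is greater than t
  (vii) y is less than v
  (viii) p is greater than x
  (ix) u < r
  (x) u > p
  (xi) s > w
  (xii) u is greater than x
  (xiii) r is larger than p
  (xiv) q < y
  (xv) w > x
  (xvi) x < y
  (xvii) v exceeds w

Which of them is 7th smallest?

p

Chaining the given pairs: x < w < s < q < y < t < p < v < u < r.
Counting 7 from the smallest end gives p.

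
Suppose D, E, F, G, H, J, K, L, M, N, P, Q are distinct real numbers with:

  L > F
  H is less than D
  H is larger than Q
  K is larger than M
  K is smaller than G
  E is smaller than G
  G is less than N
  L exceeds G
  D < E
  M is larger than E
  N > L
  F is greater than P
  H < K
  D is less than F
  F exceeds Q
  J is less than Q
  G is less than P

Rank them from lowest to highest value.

J < Q < H < D < E < M < K < G < P < F < L < N

Nothing is placed below J, so it is least; from there J < Q; Q < H; H < D; D < E; E < M; M < K; K < G; G < P; P < F; F < L; L < N, each given directly.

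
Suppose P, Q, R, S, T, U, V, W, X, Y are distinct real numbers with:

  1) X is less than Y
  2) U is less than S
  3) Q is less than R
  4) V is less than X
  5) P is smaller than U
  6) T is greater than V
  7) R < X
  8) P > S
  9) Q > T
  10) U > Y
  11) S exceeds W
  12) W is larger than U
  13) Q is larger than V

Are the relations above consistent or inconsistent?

inconsistent

Chaining the given relations yields U < W < S < P, so U < P. But one relation states P < U. These cannot both hold.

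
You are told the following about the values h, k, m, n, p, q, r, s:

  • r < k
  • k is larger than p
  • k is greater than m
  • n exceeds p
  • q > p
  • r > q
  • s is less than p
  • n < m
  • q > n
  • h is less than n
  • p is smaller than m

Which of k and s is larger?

s < p and p < n give s < n.
With n < q: s < p < n < q.
Then q < r extends the chain to r.
With r < k: s < p < n < q < r < k.
So s < k; k is the larger of the two.

k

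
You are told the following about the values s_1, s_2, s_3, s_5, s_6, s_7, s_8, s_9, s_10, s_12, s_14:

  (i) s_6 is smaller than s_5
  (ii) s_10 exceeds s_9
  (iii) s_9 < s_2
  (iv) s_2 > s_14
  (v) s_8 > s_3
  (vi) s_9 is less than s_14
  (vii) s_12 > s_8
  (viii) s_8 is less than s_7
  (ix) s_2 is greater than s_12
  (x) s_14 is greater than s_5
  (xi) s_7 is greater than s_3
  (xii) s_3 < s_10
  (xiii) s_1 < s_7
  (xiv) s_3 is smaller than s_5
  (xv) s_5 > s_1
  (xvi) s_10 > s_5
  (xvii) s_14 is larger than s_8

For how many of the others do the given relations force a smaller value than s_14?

6

The elements the relations force below s_14 are s_3, s_1, s_6, s_9, s_8, s_5 — no chain reaches any other.
That is 6.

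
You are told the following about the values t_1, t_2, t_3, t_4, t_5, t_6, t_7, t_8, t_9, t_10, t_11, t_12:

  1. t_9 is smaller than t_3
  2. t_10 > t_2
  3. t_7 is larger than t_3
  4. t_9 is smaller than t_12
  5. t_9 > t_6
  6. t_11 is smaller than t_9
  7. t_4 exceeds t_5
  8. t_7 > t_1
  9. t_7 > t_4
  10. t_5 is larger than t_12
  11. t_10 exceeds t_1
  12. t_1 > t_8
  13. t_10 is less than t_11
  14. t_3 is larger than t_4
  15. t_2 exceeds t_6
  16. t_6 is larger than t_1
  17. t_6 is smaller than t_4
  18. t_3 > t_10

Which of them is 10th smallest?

Piecing the relations together gives one ordering: t_8 < t_1 < t_6 < t_2 < t_10 < t_11 < t_9 < t_12 < t_5 < t_4 < t_3 < t_7.
The 10th smallest is t_4.

t_4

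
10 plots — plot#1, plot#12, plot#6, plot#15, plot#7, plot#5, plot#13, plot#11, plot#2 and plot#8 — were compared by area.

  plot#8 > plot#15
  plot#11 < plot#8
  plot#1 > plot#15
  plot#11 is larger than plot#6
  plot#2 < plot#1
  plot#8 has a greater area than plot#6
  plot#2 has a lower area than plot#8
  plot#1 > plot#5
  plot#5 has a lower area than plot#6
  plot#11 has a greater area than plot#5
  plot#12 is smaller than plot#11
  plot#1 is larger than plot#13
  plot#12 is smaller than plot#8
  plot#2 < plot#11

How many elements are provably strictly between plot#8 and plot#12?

1

Chaining upward from plot#12 reaches: plot#11.
Chaining downward from plot#8 reaches: plot#5, plot#6, plot#15, plot#2, plot#11.
Strictly between plot#12 and plot#8 are those in both lists: plot#11 — 1 element.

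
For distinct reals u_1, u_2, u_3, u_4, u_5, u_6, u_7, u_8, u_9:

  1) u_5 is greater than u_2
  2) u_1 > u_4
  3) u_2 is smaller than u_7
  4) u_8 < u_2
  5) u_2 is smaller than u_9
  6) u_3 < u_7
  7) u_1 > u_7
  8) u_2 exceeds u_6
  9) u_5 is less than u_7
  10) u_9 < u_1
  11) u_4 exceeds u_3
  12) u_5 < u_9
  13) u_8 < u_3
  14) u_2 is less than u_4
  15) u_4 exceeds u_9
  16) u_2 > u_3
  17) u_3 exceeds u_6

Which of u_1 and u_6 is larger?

u_6 < u_3 and u_3 < u_2 give u_6 < u_2.
With u_2 < u_5: u_6 < u_3 < u_2 < u_5.
With u_5 < u_9: u_6 < u_3 < u_2 < u_5 < u_9.
With u_9 < u_4: u_6 < u_3 < u_2 < u_5 < u_9 < u_4.
Then u_4 < u_1 extends the chain to u_1.
So u_6 < u_1; u_1 is the larger of the two.

u_1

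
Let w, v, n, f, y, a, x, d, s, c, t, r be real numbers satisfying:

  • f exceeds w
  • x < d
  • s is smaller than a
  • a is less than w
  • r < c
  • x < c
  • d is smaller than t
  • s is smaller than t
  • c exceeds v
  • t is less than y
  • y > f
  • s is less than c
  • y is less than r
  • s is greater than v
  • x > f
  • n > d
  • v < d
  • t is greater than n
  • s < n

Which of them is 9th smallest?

t

The consecutive relations fix a unique order: v < s < a < w < f < x < d < n < t < y < r < c.
The 9th smallest is t.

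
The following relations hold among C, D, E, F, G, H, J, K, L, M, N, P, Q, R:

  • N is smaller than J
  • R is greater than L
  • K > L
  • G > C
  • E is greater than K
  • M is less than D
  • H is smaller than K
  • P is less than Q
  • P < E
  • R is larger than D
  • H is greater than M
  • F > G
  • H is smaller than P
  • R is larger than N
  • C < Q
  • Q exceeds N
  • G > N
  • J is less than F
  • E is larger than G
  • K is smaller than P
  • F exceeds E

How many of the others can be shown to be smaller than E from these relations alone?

8

Directly below E: K, P, G.
One step further: N, L, H, C (7 so far).
One step further: M (8 so far).
Nothing else is reachable below E; 8 in all.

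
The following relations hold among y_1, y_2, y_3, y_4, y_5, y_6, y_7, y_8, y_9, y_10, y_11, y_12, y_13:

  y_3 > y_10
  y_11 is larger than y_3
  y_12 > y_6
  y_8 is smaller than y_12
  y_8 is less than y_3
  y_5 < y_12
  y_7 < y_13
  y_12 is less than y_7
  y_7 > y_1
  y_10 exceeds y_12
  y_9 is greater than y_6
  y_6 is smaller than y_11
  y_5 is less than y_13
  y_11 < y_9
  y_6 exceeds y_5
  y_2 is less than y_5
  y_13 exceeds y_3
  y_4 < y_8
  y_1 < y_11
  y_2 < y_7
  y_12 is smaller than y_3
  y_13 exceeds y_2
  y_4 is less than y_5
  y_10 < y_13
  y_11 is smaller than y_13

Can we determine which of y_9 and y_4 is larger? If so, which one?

y_9

Link the given pairs in sequence: y_4 < y_5; y_5 < y_6; y_6 < y_12; y_12 < y_3; y_3 < y_11; y_11 < y_9.
Together: y_4 < y_5 < y_6 < y_12 < y_3 < y_11 < y_9.
So y_9 is larger.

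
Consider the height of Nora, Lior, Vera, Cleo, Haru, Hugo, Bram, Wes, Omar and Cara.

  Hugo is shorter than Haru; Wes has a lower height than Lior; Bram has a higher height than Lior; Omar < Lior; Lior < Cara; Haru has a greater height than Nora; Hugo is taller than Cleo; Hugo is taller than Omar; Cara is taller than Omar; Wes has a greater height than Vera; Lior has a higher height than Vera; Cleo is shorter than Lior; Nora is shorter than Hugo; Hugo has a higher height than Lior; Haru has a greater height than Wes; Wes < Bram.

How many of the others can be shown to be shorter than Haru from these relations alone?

7

From Haru the given relations immediately reach Wes, Nora, Hugo.
From those, Omar, Vera, Cleo, Lior — 7 in total.
No other element is forced below Haru by the given relations, so the count is 7.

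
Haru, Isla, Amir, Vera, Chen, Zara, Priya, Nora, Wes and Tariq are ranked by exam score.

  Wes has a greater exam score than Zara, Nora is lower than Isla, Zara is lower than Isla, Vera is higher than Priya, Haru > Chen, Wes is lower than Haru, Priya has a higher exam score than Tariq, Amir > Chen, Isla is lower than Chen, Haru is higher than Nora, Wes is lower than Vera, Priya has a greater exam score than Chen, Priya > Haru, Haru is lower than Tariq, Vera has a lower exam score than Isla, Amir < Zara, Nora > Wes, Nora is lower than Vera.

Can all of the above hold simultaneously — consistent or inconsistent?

inconsistent

Chaining the given relations yields Chen < Amir < Zara < Wes < Nora < Haru < Tariq < Priya < Vera < Isla, so Chen < Isla. But one relation states Isla < Chen. These cannot both hold.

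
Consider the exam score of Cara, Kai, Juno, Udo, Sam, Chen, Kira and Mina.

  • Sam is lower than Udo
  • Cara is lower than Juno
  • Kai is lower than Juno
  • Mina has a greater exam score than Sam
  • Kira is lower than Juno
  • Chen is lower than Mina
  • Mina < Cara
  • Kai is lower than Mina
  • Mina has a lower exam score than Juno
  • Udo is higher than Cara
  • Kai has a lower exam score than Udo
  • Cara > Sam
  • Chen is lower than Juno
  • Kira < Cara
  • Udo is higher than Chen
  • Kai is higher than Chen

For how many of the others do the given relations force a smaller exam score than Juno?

6

From Juno the given relations immediately reach Chen, Kai, Kira, Mina, Cara.
From those, Sam — 6 in total.
Nothing else is reachable below Juno; 6 in all.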